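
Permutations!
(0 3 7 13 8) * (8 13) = (13)(0 3 7 8) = [3, 1, 2, 7, 4, 5, 6, 8, 0, 9, 10, 11, 12, 13]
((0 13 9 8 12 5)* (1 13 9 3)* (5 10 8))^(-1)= (0 5 9)(1 3 13)(8 10 12)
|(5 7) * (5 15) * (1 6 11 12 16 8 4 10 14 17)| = 30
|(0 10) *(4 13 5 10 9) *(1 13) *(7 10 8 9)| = |(0 7 10)(1 13 5 8 9 4)| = 6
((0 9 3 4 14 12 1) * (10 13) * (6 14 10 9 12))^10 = (14)(0 12 1)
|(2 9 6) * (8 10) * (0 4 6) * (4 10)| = |(0 10 8 4 6 2 9)| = 7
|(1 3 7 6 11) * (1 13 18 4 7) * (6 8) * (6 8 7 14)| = 6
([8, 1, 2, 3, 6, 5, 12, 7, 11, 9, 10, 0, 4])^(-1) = [11, 1, 2, 3, 12, 5, 4, 7, 0, 9, 10, 8, 6]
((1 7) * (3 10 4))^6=((1 7)(3 10 4))^6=(10)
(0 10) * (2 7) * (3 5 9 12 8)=[10, 1, 7, 5, 4, 9, 6, 2, 3, 12, 0, 11, 8]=(0 10)(2 7)(3 5 9 12 8)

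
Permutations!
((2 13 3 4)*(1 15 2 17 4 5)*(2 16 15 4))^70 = ((1 4 17 2 13 3 5)(15 16))^70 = (17)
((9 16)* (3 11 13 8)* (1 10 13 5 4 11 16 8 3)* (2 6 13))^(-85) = (1 3 10 16 2 9 6 8 13)(4 5 11)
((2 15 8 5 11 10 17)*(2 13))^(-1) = (2 13 17 10 11 5 8 15)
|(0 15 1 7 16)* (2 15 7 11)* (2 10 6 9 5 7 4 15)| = |(0 4 15 1 11 10 6 9 5 7 16)| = 11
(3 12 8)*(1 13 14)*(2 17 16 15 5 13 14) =(1 14)(2 17 16 15 5 13)(3 12 8) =[0, 14, 17, 12, 4, 13, 6, 7, 3, 9, 10, 11, 8, 2, 1, 5, 15, 16]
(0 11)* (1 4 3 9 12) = (0 11)(1 4 3 9 12) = [11, 4, 2, 9, 3, 5, 6, 7, 8, 12, 10, 0, 1]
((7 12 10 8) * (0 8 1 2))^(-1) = (0 2 1 10 12 7 8)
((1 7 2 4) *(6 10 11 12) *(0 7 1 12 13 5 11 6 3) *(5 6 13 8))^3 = (13)(0 4)(2 3)(7 12)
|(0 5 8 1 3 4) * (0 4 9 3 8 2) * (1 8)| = 6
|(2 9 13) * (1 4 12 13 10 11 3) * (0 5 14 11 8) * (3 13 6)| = 45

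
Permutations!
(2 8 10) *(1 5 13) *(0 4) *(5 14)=(0 4)(1 14 5 13)(2 8 10)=[4, 14, 8, 3, 0, 13, 6, 7, 10, 9, 2, 11, 12, 1, 5]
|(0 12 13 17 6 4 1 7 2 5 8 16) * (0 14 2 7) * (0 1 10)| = 35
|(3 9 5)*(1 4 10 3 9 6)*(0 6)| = 6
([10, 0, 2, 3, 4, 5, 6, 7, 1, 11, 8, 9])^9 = [10, 0, 2, 3, 4, 5, 6, 7, 1, 11, 8, 9]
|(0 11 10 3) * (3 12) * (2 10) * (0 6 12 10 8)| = 12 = |(0 11 2 8)(3 6 12)|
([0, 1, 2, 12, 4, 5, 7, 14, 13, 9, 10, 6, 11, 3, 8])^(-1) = (3 13 8 14 7 6 11 12)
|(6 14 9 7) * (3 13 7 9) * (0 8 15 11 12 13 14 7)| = |(0 8 15 11 12 13)(3 14)(6 7)| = 6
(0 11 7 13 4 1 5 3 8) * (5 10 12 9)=[11, 10, 2, 8, 1, 3, 6, 13, 0, 5, 12, 7, 9, 4]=(0 11 7 13 4 1 10 12 9 5 3 8)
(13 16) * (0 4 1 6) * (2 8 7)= (0 4 1 6)(2 8 7)(13 16)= [4, 6, 8, 3, 1, 5, 0, 2, 7, 9, 10, 11, 12, 16, 14, 15, 13]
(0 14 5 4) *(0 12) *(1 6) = (0 14 5 4 12)(1 6) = [14, 6, 2, 3, 12, 4, 1, 7, 8, 9, 10, 11, 0, 13, 5]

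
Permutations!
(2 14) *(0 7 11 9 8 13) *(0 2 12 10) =[7, 1, 14, 3, 4, 5, 6, 11, 13, 8, 0, 9, 10, 2, 12] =(0 7 11 9 8 13 2 14 12 10)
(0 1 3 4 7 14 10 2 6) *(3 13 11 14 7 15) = (0 1 13 11 14 10 2 6)(3 4 15) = [1, 13, 6, 4, 15, 5, 0, 7, 8, 9, 2, 14, 12, 11, 10, 3]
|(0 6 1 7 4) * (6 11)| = 6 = |(0 11 6 1 7 4)|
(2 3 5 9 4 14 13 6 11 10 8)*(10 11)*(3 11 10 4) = (2 11 10 8)(3 5 9)(4 14 13 6) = [0, 1, 11, 5, 14, 9, 4, 7, 2, 3, 8, 10, 12, 6, 13]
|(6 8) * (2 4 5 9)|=|(2 4 5 9)(6 8)|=4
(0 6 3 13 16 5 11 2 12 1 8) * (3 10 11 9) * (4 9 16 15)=(0 6 10 11 2 12 1 8)(3 13 15 4 9)(5 16)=[6, 8, 12, 13, 9, 16, 10, 7, 0, 3, 11, 2, 1, 15, 14, 4, 5]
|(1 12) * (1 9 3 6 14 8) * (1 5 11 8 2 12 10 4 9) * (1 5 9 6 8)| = |(1 10 4 6 14 2 12 5 11)(3 8 9)| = 9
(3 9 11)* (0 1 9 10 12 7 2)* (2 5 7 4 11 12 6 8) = (0 1 9 12 4 11 3 10 6 8 2)(5 7) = [1, 9, 0, 10, 11, 7, 8, 5, 2, 12, 6, 3, 4]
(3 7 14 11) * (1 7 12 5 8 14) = (1 7)(3 12 5 8 14 11) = [0, 7, 2, 12, 4, 8, 6, 1, 14, 9, 10, 3, 5, 13, 11]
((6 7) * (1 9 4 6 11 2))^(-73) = (1 7 9 11 4 2 6) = ((1 9 4 6 7 11 2))^(-73)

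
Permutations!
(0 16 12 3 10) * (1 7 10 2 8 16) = (0 1 7 10)(2 8 16 12 3) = [1, 7, 8, 2, 4, 5, 6, 10, 16, 9, 0, 11, 3, 13, 14, 15, 12]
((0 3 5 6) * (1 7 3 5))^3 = (7)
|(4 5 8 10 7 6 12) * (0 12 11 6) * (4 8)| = 10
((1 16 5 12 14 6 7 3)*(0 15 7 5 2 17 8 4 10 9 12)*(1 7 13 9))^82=((0 15 13 9 12 14 6 5)(1 16 2 17 8 4 10)(3 7))^82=(0 13 12 6)(1 4 17 16 10 8 2)(5 15 9 14)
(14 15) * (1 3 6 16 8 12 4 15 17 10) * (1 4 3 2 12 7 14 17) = (1 2 12 3 6 16 8 7 14)(4 15 17 10) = [0, 2, 12, 6, 15, 5, 16, 14, 7, 9, 4, 11, 3, 13, 1, 17, 8, 10]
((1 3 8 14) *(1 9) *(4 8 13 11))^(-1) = ((1 3 13 11 4 8 14 9))^(-1) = (1 9 14 8 4 11 13 3)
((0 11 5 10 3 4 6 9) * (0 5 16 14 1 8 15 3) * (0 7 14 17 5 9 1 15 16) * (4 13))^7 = (0 11)(1 14 8 15 16 3 17 13 5 4 10 6 7)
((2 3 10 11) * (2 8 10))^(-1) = (2 3)(8 11 10)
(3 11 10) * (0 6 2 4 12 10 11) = (0 6 2 4 12 10 3) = [6, 1, 4, 0, 12, 5, 2, 7, 8, 9, 3, 11, 10]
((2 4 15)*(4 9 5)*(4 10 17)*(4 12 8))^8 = ((2 9 5 10 17 12 8 4 15))^8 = (2 15 4 8 12 17 10 5 9)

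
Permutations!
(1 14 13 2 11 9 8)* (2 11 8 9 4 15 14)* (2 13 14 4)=(1 13 11 2 8)(4 15)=[0, 13, 8, 3, 15, 5, 6, 7, 1, 9, 10, 2, 12, 11, 14, 4]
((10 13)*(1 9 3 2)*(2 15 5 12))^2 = (1 3 5 2 9 15 12)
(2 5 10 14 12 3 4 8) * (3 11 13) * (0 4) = (0 4 8 2 5 10 14 12 11 13 3) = [4, 1, 5, 0, 8, 10, 6, 7, 2, 9, 14, 13, 11, 3, 12]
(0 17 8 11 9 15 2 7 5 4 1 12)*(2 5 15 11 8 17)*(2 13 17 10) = (0 13 17 10 2 7 15 5 4 1 12)(9 11) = [13, 12, 7, 3, 1, 4, 6, 15, 8, 11, 2, 9, 0, 17, 14, 5, 16, 10]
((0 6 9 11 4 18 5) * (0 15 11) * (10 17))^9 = ((0 6 9)(4 18 5 15 11)(10 17))^9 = (4 11 15 5 18)(10 17)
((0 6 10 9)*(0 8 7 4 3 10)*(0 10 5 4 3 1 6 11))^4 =(11)(1 8 4 9 5 10 3 6 7)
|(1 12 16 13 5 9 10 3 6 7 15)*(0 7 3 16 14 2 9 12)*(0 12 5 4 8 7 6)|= |(0 6 3)(1 12 14 2 9 10 16 13 4 8 7 15)|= 12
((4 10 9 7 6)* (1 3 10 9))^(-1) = ((1 3 10)(4 9 7 6))^(-1) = (1 10 3)(4 6 7 9)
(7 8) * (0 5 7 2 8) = (0 5 7)(2 8) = [5, 1, 8, 3, 4, 7, 6, 0, 2]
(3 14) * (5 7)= (3 14)(5 7)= [0, 1, 2, 14, 4, 7, 6, 5, 8, 9, 10, 11, 12, 13, 3]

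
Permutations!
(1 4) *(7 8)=(1 4)(7 8)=[0, 4, 2, 3, 1, 5, 6, 8, 7]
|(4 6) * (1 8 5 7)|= 4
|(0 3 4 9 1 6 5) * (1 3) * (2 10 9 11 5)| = 10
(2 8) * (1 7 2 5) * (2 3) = (1 7 3 2 8 5) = [0, 7, 8, 2, 4, 1, 6, 3, 5]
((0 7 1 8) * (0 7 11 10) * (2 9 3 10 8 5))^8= (0 3 2 1 8)(5 7 11 10 9)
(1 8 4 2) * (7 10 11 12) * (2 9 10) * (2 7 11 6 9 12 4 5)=(1 8 5 2)(4 12 11)(6 9 10)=[0, 8, 1, 3, 12, 2, 9, 7, 5, 10, 6, 4, 11]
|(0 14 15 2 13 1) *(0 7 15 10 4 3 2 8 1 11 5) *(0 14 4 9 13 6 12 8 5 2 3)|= 26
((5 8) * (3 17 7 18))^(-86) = (3 7)(17 18)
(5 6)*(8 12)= (5 6)(8 12)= [0, 1, 2, 3, 4, 6, 5, 7, 12, 9, 10, 11, 8]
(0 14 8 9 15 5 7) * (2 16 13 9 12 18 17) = (0 14 8 12 18 17 2 16 13 9 15 5 7) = [14, 1, 16, 3, 4, 7, 6, 0, 12, 15, 10, 11, 18, 9, 8, 5, 13, 2, 17]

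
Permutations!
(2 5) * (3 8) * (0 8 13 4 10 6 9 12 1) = [8, 0, 5, 13, 10, 2, 9, 7, 3, 12, 6, 11, 1, 4] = (0 8 3 13 4 10 6 9 12 1)(2 5)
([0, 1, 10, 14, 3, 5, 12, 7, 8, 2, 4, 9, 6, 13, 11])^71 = (2 10 4 3 14 11 9)(6 12)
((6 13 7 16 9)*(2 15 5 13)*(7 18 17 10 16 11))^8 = (2 9 10 18 5)(6 16 17 13 15) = ((2 15 5 13 18 17 10 16 9 6)(7 11))^8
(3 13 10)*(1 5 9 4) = (1 5 9 4)(3 13 10) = [0, 5, 2, 13, 1, 9, 6, 7, 8, 4, 3, 11, 12, 10]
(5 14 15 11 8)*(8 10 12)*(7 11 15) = [0, 1, 2, 3, 4, 14, 6, 11, 5, 9, 12, 10, 8, 13, 7, 15] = (15)(5 14 7 11 10 12 8)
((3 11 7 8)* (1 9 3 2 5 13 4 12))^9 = (1 4 5 8 11 9 12 13 2 7 3)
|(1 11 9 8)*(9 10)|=5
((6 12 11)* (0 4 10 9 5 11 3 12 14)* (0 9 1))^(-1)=(0 1 10 4)(3 12)(5 9 14 6 11)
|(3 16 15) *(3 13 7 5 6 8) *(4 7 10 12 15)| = 28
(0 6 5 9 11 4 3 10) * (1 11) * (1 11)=(0 6 5 9 11 4 3 10)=[6, 1, 2, 10, 3, 9, 5, 7, 8, 11, 0, 4]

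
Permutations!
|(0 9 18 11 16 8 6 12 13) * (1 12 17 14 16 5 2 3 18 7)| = 30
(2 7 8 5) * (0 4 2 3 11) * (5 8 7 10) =(0 4 2 10 5 3 11) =[4, 1, 10, 11, 2, 3, 6, 7, 8, 9, 5, 0]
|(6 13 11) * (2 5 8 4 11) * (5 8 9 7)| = |(2 8 4 11 6 13)(5 9 7)| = 6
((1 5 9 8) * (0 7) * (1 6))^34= (1 6 8 9 5)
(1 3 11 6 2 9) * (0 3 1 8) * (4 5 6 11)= (11)(0 3 4 5 6 2 9 8)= [3, 1, 9, 4, 5, 6, 2, 7, 0, 8, 10, 11]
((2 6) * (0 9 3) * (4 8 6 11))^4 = ((0 9 3)(2 11 4 8 6))^4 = (0 9 3)(2 6 8 4 11)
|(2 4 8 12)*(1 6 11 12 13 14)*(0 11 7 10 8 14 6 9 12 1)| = |(0 11 1 9 12 2 4 14)(6 7 10 8 13)| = 40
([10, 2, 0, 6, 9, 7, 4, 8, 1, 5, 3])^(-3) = (0 8 9 3 2 7 4 10 1 5 6)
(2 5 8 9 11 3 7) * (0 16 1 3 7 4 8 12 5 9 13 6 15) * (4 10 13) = [16, 3, 9, 10, 8, 12, 15, 2, 4, 11, 13, 7, 5, 6, 14, 0, 1] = (0 16 1 3 10 13 6 15)(2 9 11 7)(4 8)(5 12)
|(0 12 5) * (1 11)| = |(0 12 5)(1 11)| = 6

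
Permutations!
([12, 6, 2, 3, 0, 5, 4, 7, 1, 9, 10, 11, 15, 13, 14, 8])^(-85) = [4, 8, 2, 3, 6, 5, 1, 7, 15, 9, 10, 11, 0, 13, 14, 12]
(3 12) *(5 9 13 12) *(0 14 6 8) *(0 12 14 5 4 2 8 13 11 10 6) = (0 5 9 11 10 6 13 14)(2 8 12 3 4) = [5, 1, 8, 4, 2, 9, 13, 7, 12, 11, 6, 10, 3, 14, 0]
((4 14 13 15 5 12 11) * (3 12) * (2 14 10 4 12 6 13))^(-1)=(2 14)(3 5 15 13 6)(4 10)(11 12)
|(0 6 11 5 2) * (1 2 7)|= 7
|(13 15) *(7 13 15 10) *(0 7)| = 4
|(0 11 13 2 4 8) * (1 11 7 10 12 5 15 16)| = 13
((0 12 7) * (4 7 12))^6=((12)(0 4 7))^6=(12)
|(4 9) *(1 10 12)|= 6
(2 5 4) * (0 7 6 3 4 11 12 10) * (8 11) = (0 7 6 3 4 2 5 8 11 12 10) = [7, 1, 5, 4, 2, 8, 3, 6, 11, 9, 0, 12, 10]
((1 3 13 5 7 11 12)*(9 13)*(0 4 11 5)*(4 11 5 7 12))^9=(13)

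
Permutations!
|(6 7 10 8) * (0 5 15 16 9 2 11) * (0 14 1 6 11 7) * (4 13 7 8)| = 44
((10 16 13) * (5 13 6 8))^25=((5 13 10 16 6 8))^25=(5 13 10 16 6 8)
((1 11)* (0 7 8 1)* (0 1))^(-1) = (0 8 7)(1 11) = ((0 7 8)(1 11))^(-1)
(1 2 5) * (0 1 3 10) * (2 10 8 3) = [1, 10, 5, 8, 4, 2, 6, 7, 3, 9, 0] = (0 1 10)(2 5)(3 8)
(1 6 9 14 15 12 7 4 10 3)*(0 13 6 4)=(0 13 6 9 14 15 12 7)(1 4 10 3)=[13, 4, 2, 1, 10, 5, 9, 0, 8, 14, 3, 11, 7, 6, 15, 12]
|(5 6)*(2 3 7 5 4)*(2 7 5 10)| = |(2 3 5 6 4 7 10)| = 7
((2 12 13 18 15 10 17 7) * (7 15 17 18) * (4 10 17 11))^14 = ((2 12 13 7)(4 10 18 11)(15 17))^14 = (2 13)(4 18)(7 12)(10 11)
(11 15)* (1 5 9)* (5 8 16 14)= (1 8 16 14 5 9)(11 15)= [0, 8, 2, 3, 4, 9, 6, 7, 16, 1, 10, 15, 12, 13, 5, 11, 14]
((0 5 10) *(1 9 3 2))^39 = (10)(1 2 3 9)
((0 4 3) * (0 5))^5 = (0 4 3 5)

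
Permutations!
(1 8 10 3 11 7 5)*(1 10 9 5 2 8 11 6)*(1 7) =[0, 11, 8, 6, 4, 10, 7, 2, 9, 5, 3, 1] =(1 11)(2 8 9 5 10 3 6 7)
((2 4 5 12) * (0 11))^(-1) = (0 11)(2 12 5 4)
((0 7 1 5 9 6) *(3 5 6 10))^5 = ((0 7 1 6)(3 5 9 10))^5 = (0 7 1 6)(3 5 9 10)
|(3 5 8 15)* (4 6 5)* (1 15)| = |(1 15 3 4 6 5 8)| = 7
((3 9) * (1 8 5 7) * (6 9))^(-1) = ((1 8 5 7)(3 6 9))^(-1) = (1 7 5 8)(3 9 6)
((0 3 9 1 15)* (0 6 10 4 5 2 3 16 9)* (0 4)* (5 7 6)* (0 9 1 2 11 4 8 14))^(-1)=((0 16 1 15 5 11 4 7 6 10 9 2 3 8 14))^(-1)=(0 14 8 3 2 9 10 6 7 4 11 5 15 1 16)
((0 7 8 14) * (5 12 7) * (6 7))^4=(0 7 5 8 12 14 6)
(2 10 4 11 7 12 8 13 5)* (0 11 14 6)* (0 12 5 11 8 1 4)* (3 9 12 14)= (0 8 13 11 7 5 2 10)(1 4 3 9 12)(6 14)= [8, 4, 10, 9, 3, 2, 14, 5, 13, 12, 0, 7, 1, 11, 6]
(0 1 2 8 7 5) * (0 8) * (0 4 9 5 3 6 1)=[0, 2, 4, 6, 9, 8, 1, 3, 7, 5]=(1 2 4 9 5 8 7 3 6)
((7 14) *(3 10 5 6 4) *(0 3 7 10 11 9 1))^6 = (14)(0 3 11 9 1)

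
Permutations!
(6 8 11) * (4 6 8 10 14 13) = (4 6 10 14 13)(8 11) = [0, 1, 2, 3, 6, 5, 10, 7, 11, 9, 14, 8, 12, 4, 13]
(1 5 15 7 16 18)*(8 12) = (1 5 15 7 16 18)(8 12) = [0, 5, 2, 3, 4, 15, 6, 16, 12, 9, 10, 11, 8, 13, 14, 7, 18, 17, 1]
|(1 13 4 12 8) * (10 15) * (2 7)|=10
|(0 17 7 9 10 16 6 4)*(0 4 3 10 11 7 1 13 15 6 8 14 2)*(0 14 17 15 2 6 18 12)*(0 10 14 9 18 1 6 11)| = |(0 15 1 13 2 9)(3 14 11 7 18 12 10 16 8 17 6)| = 66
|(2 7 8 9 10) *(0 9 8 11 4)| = 7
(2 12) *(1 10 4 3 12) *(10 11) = (1 11 10 4 3 12 2) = [0, 11, 1, 12, 3, 5, 6, 7, 8, 9, 4, 10, 2]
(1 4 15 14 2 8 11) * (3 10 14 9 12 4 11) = [0, 11, 8, 10, 15, 5, 6, 7, 3, 12, 14, 1, 4, 13, 2, 9] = (1 11)(2 8 3 10 14)(4 15 9 12)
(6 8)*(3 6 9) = (3 6 8 9) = [0, 1, 2, 6, 4, 5, 8, 7, 9, 3]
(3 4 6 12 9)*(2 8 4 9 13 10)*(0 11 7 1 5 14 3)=(0 11 7 1 5 14 3 9)(2 8 4 6 12 13 10)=[11, 5, 8, 9, 6, 14, 12, 1, 4, 0, 2, 7, 13, 10, 3]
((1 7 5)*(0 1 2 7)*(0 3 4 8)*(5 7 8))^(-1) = ((0 1 3 4 5 2 8))^(-1) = (0 8 2 5 4 3 1)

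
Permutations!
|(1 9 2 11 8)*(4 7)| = 10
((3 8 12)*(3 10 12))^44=((3 8)(10 12))^44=(12)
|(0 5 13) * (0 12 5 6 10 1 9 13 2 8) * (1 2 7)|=|(0 6 10 2 8)(1 9 13 12 5 7)|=30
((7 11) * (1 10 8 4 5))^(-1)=(1 5 4 8 10)(7 11)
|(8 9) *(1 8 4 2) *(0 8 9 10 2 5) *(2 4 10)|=|(0 8 2 1 9 10 4 5)|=8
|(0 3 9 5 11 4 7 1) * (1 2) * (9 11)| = 14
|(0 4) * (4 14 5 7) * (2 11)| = |(0 14 5 7 4)(2 11)| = 10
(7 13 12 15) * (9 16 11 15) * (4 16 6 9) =[0, 1, 2, 3, 16, 5, 9, 13, 8, 6, 10, 15, 4, 12, 14, 7, 11] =(4 16 11 15 7 13 12)(6 9)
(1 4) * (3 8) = (1 4)(3 8) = [0, 4, 2, 8, 1, 5, 6, 7, 3]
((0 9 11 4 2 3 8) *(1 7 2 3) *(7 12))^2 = ((0 9 11 4 3 8)(1 12 7 2))^2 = (0 11 3)(1 7)(2 12)(4 8 9)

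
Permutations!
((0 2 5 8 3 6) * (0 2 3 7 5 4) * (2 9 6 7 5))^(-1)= (0 4 2 7 3)(5 8)(6 9)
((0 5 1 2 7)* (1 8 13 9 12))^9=(13)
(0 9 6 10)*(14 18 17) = (0 9 6 10)(14 18 17) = [9, 1, 2, 3, 4, 5, 10, 7, 8, 6, 0, 11, 12, 13, 18, 15, 16, 14, 17]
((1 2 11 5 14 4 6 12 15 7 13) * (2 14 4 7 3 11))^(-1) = ((1 14 7 13)(3 11 5 4 6 12 15))^(-1) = (1 13 7 14)(3 15 12 6 4 5 11)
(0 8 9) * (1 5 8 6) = [6, 5, 2, 3, 4, 8, 1, 7, 9, 0] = (0 6 1 5 8 9)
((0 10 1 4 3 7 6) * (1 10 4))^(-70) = (10)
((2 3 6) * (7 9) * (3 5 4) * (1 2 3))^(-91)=(1 2 5 4)(3 6)(7 9)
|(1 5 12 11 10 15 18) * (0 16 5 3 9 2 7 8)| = 14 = |(0 16 5 12 11 10 15 18 1 3 9 2 7 8)|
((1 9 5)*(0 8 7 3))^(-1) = ((0 8 7 3)(1 9 5))^(-1) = (0 3 7 8)(1 5 9)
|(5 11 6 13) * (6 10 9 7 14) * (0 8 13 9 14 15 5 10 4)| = |(0 8 13 10 14 6 9 7 15 5 11 4)| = 12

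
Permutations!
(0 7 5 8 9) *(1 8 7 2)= (0 2 1 8 9)(5 7)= [2, 8, 1, 3, 4, 7, 6, 5, 9, 0]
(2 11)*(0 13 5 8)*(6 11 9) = [13, 1, 9, 3, 4, 8, 11, 7, 0, 6, 10, 2, 12, 5] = (0 13 5 8)(2 9 6 11)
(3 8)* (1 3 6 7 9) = (1 3 8 6 7 9) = [0, 3, 2, 8, 4, 5, 7, 9, 6, 1]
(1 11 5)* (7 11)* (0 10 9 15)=(0 10 9 15)(1 7 11 5)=[10, 7, 2, 3, 4, 1, 6, 11, 8, 15, 9, 5, 12, 13, 14, 0]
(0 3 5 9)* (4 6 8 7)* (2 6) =(0 3 5 9)(2 6 8 7 4) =[3, 1, 6, 5, 2, 9, 8, 4, 7, 0]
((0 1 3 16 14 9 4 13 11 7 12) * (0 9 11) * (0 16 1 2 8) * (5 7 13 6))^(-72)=(16)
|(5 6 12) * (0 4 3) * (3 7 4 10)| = |(0 10 3)(4 7)(5 6 12)| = 6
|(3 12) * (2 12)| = 3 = |(2 12 3)|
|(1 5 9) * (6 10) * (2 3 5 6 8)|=8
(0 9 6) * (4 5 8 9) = (0 4 5 8 9 6) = [4, 1, 2, 3, 5, 8, 0, 7, 9, 6]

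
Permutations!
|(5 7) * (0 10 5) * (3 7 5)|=|(0 10 3 7)|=4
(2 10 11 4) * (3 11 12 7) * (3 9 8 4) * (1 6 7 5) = [0, 6, 10, 11, 2, 1, 7, 9, 4, 8, 12, 3, 5] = (1 6 7 9 8 4 2 10 12 5)(3 11)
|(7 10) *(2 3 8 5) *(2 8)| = 2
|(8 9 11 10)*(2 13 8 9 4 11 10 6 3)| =|(2 13 8 4 11 6 3)(9 10)| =14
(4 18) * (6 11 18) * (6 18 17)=(4 18)(6 11 17)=[0, 1, 2, 3, 18, 5, 11, 7, 8, 9, 10, 17, 12, 13, 14, 15, 16, 6, 4]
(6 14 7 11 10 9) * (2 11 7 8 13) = [0, 1, 11, 3, 4, 5, 14, 7, 13, 6, 9, 10, 12, 2, 8] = (2 11 10 9 6 14 8 13)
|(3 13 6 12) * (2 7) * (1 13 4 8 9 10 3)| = 20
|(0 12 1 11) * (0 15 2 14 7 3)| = |(0 12 1 11 15 2 14 7 3)| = 9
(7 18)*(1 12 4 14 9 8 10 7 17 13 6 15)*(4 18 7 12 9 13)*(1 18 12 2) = [0, 9, 1, 3, 14, 5, 15, 7, 10, 8, 2, 11, 12, 6, 13, 18, 16, 4, 17] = (1 9 8 10 2)(4 14 13 6 15 18 17)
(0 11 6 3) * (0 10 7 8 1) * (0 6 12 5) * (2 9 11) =(0 2 9 11 12 5)(1 6 3 10 7 8) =[2, 6, 9, 10, 4, 0, 3, 8, 1, 11, 7, 12, 5]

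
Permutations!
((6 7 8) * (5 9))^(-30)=((5 9)(6 7 8))^(-30)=(9)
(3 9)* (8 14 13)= (3 9)(8 14 13)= [0, 1, 2, 9, 4, 5, 6, 7, 14, 3, 10, 11, 12, 8, 13]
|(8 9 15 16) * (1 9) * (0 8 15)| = 4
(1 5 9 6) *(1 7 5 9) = (1 9 6 7 5) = [0, 9, 2, 3, 4, 1, 7, 5, 8, 6]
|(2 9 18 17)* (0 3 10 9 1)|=|(0 3 10 9 18 17 2 1)|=8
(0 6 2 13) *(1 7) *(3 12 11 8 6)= (0 3 12 11 8 6 2 13)(1 7)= [3, 7, 13, 12, 4, 5, 2, 1, 6, 9, 10, 8, 11, 0]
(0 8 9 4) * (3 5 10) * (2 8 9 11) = (0 9 4)(2 8 11)(3 5 10) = [9, 1, 8, 5, 0, 10, 6, 7, 11, 4, 3, 2]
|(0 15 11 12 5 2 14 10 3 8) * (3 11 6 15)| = |(0 3 8)(2 14 10 11 12 5)(6 15)| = 6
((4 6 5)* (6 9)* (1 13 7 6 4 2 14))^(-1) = (1 14 2 5 6 7 13)(4 9)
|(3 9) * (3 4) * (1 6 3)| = 5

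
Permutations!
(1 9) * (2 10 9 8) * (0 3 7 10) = [3, 8, 0, 7, 4, 5, 6, 10, 2, 1, 9] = (0 3 7 10 9 1 8 2)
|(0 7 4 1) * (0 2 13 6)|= 7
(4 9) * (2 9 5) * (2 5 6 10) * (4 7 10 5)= [0, 1, 9, 3, 6, 4, 5, 10, 8, 7, 2]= (2 9 7 10)(4 6 5)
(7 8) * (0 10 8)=[10, 1, 2, 3, 4, 5, 6, 0, 7, 9, 8]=(0 10 8 7)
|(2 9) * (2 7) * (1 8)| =6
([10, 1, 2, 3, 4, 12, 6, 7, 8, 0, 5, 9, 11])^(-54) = (12)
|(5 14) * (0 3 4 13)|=|(0 3 4 13)(5 14)|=4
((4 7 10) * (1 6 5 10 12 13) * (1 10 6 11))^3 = ((1 11)(4 7 12 13 10)(5 6))^3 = (1 11)(4 13 7 10 12)(5 6)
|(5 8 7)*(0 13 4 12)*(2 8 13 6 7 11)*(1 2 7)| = |(0 6 1 2 8 11 7 5 13 4 12)| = 11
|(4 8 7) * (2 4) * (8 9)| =5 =|(2 4 9 8 7)|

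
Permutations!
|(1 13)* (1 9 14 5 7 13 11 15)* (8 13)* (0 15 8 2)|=|(0 15 1 11 8 13 9 14 5 7 2)|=11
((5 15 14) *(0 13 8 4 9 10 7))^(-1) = ((0 13 8 4 9 10 7)(5 15 14))^(-1) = (0 7 10 9 4 8 13)(5 14 15)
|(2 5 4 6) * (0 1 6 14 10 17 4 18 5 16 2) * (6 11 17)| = 8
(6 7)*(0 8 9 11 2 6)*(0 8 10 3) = (0 10 3)(2 6 7 8 9 11) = [10, 1, 6, 0, 4, 5, 7, 8, 9, 11, 3, 2]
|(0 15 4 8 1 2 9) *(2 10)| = 8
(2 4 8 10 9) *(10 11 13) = (2 4 8 11 13 10 9) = [0, 1, 4, 3, 8, 5, 6, 7, 11, 2, 9, 13, 12, 10]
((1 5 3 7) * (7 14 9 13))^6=((1 5 3 14 9 13 7))^6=(1 7 13 9 14 3 5)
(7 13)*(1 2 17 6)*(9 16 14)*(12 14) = (1 2 17 6)(7 13)(9 16 12 14) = [0, 2, 17, 3, 4, 5, 1, 13, 8, 16, 10, 11, 14, 7, 9, 15, 12, 6]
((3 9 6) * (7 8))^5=((3 9 6)(7 8))^5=(3 6 9)(7 8)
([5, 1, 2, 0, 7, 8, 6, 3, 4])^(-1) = [3, 1, 2, 7, 8, 0, 6, 4, 5]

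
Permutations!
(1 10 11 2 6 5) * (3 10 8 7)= (1 8 7 3 10 11 2 6 5)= [0, 8, 6, 10, 4, 1, 5, 3, 7, 9, 11, 2]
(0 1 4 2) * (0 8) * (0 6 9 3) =(0 1 4 2 8 6 9 3) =[1, 4, 8, 0, 2, 5, 9, 7, 6, 3]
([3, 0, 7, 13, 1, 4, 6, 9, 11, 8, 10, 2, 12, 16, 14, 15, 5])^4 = (0 5 3 4 13 1 16)(2 11 8 9 7)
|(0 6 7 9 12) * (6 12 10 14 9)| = |(0 12)(6 7)(9 10 14)| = 6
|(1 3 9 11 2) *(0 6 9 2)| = |(0 6 9 11)(1 3 2)| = 12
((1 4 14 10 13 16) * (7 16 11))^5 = (1 11 14 16 13 4 7 10)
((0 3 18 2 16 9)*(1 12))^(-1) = ((0 3 18 2 16 9)(1 12))^(-1) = (0 9 16 2 18 3)(1 12)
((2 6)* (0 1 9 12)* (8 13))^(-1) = (0 12 9 1)(2 6)(8 13)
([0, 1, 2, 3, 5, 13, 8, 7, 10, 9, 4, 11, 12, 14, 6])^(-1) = (4 10 8 6 14 13 5)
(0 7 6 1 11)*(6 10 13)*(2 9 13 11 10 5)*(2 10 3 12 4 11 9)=[7, 3, 2, 12, 11, 10, 1, 5, 8, 13, 9, 0, 4, 6]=(0 7 5 10 9 13 6 1 3 12 4 11)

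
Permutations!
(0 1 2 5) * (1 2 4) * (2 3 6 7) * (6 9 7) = (0 3 9 7 2 5)(1 4) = [3, 4, 5, 9, 1, 0, 6, 2, 8, 7]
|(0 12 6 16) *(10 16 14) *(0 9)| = |(0 12 6 14 10 16 9)| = 7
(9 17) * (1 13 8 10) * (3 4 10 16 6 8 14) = (1 13 14 3 4 10)(6 8 16)(9 17) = [0, 13, 2, 4, 10, 5, 8, 7, 16, 17, 1, 11, 12, 14, 3, 15, 6, 9]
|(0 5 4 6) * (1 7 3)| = |(0 5 4 6)(1 7 3)| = 12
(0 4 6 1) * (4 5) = (0 5 4 6 1) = [5, 0, 2, 3, 6, 4, 1]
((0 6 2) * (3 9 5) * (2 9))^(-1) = ((0 6 9 5 3 2))^(-1) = (0 2 3 5 9 6)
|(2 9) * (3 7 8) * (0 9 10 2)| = |(0 9)(2 10)(3 7 8)| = 6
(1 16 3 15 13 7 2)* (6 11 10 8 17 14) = (1 16 3 15 13 7 2)(6 11 10 8 17 14) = [0, 16, 1, 15, 4, 5, 11, 2, 17, 9, 8, 10, 12, 7, 6, 13, 3, 14]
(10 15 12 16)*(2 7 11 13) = (2 7 11 13)(10 15 12 16) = [0, 1, 7, 3, 4, 5, 6, 11, 8, 9, 15, 13, 16, 2, 14, 12, 10]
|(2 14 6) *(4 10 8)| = 3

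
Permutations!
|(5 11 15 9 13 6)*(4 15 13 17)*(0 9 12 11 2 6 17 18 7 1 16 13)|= |(0 9 18 7 1 16 13 17 4 15 12 11)(2 6 5)|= 12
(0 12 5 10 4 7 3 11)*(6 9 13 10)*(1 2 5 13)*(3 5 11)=[12, 2, 11, 3, 7, 6, 9, 5, 8, 1, 4, 0, 13, 10]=(0 12 13 10 4 7 5 6 9 1 2 11)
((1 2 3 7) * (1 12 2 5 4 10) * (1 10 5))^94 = ((2 3 7 12)(4 5))^94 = (2 7)(3 12)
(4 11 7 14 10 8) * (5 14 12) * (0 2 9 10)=(0 2 9 10 8 4 11 7 12 5 14)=[2, 1, 9, 3, 11, 14, 6, 12, 4, 10, 8, 7, 5, 13, 0]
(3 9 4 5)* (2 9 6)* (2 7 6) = (2 9 4 5 3)(6 7) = [0, 1, 9, 2, 5, 3, 7, 6, 8, 4]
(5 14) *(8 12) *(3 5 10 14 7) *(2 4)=(2 4)(3 5 7)(8 12)(10 14)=[0, 1, 4, 5, 2, 7, 6, 3, 12, 9, 14, 11, 8, 13, 10]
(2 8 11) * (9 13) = (2 8 11)(9 13) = [0, 1, 8, 3, 4, 5, 6, 7, 11, 13, 10, 2, 12, 9]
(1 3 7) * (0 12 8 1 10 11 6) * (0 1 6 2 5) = (0 12 8 6 1 3 7 10 11 2 5) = [12, 3, 5, 7, 4, 0, 1, 10, 6, 9, 11, 2, 8]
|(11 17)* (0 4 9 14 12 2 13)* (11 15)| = 21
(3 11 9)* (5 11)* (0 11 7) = (0 11 9 3 5 7) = [11, 1, 2, 5, 4, 7, 6, 0, 8, 3, 10, 9]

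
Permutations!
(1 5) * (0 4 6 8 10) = (0 4 6 8 10)(1 5) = [4, 5, 2, 3, 6, 1, 8, 7, 10, 9, 0]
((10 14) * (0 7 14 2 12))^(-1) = ((0 7 14 10 2 12))^(-1) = (0 12 2 10 14 7)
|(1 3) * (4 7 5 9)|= 4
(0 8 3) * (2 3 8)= (8)(0 2 3)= [2, 1, 3, 0, 4, 5, 6, 7, 8]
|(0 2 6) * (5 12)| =6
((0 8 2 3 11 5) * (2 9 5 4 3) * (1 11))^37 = (0 8 9 5)(1 11 4 3)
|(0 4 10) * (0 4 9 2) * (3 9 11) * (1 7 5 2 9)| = 14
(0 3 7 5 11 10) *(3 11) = (0 11 10)(3 7 5) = [11, 1, 2, 7, 4, 3, 6, 5, 8, 9, 0, 10]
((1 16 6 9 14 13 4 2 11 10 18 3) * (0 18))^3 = (0 1 9 4 10 3 6 13 11 18 16 14 2)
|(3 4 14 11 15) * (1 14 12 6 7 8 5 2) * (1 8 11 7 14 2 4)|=12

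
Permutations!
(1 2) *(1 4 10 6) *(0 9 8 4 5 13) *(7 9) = (0 7 9 8 4 10 6 1 2 5 13) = [7, 2, 5, 3, 10, 13, 1, 9, 4, 8, 6, 11, 12, 0]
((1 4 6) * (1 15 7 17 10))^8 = ((1 4 6 15 7 17 10))^8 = (1 4 6 15 7 17 10)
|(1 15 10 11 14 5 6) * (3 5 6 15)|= |(1 3 5 15 10 11 14 6)|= 8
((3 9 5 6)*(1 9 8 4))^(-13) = ((1 9 5 6 3 8 4))^(-13) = (1 9 5 6 3 8 4)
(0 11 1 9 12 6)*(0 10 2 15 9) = (0 11 1)(2 15 9 12 6 10) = [11, 0, 15, 3, 4, 5, 10, 7, 8, 12, 2, 1, 6, 13, 14, 9]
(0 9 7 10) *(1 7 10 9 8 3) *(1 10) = (0 8 3 10)(1 7 9) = [8, 7, 2, 10, 4, 5, 6, 9, 3, 1, 0]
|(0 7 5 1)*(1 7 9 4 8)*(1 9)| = |(0 1)(4 8 9)(5 7)| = 6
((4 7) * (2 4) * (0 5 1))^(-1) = ((0 5 1)(2 4 7))^(-1) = (0 1 5)(2 7 4)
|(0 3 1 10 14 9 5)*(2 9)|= |(0 3 1 10 14 2 9 5)|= 8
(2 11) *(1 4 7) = [0, 4, 11, 3, 7, 5, 6, 1, 8, 9, 10, 2] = (1 4 7)(2 11)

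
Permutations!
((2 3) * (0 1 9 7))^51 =(0 7 9 1)(2 3)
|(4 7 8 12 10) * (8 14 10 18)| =|(4 7 14 10)(8 12 18)| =12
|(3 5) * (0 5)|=|(0 5 3)|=3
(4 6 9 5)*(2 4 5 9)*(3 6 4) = (9)(2 3 6) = [0, 1, 3, 6, 4, 5, 2, 7, 8, 9]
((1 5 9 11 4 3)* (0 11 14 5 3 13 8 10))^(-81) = ((0 11 4 13 8 10)(1 3)(5 9 14))^(-81) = (14)(0 13)(1 3)(4 10)(8 11)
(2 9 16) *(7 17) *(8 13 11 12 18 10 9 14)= (2 14 8 13 11 12 18 10 9 16)(7 17)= [0, 1, 14, 3, 4, 5, 6, 17, 13, 16, 9, 12, 18, 11, 8, 15, 2, 7, 10]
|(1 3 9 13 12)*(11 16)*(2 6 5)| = |(1 3 9 13 12)(2 6 5)(11 16)| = 30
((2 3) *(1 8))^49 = ((1 8)(2 3))^49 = (1 8)(2 3)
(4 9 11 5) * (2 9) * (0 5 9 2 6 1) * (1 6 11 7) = (0 5 4 11 9 7 1) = [5, 0, 2, 3, 11, 4, 6, 1, 8, 7, 10, 9]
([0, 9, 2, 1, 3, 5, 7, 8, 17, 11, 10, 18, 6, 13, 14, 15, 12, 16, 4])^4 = (1 4 11)(3 18 9)(6 16 8)(7 12 17)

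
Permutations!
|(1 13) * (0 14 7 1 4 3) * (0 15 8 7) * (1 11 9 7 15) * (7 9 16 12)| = 4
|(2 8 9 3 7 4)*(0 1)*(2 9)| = 4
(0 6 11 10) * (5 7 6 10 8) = (0 10)(5 7 6 11 8) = [10, 1, 2, 3, 4, 7, 11, 6, 5, 9, 0, 8]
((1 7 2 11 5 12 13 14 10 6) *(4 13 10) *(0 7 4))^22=(0 13 1 10 5 2)(4 6 12 11 7 14)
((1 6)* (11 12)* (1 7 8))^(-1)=((1 6 7 8)(11 12))^(-1)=(1 8 7 6)(11 12)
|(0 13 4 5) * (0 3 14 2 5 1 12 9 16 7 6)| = 36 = |(0 13 4 1 12 9 16 7 6)(2 5 3 14)|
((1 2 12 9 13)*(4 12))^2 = ((1 2 4 12 9 13))^2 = (1 4 9)(2 12 13)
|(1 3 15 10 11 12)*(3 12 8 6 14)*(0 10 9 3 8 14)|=|(0 10 11 14 8 6)(1 12)(3 15 9)|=6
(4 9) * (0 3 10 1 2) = [3, 2, 0, 10, 9, 5, 6, 7, 8, 4, 1] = (0 3 10 1 2)(4 9)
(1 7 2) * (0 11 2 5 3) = (0 11 2 1 7 5 3) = [11, 7, 1, 0, 4, 3, 6, 5, 8, 9, 10, 2]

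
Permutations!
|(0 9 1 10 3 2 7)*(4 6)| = 14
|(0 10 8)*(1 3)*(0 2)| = |(0 10 8 2)(1 3)| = 4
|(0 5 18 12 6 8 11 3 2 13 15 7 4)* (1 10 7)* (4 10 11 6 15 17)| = |(0 5 18 12 15 1 11 3 2 13 17 4)(6 8)(7 10)| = 12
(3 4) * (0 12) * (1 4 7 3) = (0 12)(1 4)(3 7) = [12, 4, 2, 7, 1, 5, 6, 3, 8, 9, 10, 11, 0]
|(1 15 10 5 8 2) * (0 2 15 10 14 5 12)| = |(0 2 1 10 12)(5 8 15 14)| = 20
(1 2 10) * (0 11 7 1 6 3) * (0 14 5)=[11, 2, 10, 14, 4, 0, 3, 1, 8, 9, 6, 7, 12, 13, 5]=(0 11 7 1 2 10 6 3 14 5)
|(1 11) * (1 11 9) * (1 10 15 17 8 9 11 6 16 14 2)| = |(1 11 6 16 14 2)(8 9 10 15 17)| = 30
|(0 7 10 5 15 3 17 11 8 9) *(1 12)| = 10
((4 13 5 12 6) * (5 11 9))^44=((4 13 11 9 5 12 6))^44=(4 11 5 6 13 9 12)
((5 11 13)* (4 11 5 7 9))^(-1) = (4 9 7 13 11)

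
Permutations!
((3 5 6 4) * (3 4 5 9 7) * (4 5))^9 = (9)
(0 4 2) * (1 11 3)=(0 4 2)(1 11 3)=[4, 11, 0, 1, 2, 5, 6, 7, 8, 9, 10, 3]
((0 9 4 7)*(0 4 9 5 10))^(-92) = ((0 5 10)(4 7))^(-92) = (0 5 10)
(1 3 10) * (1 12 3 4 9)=(1 4 9)(3 10 12)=[0, 4, 2, 10, 9, 5, 6, 7, 8, 1, 12, 11, 3]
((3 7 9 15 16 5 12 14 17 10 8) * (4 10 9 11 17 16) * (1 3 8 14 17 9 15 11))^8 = ((1 3 7)(4 10 14 16 5 12 17 15)(9 11))^8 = (17)(1 7 3)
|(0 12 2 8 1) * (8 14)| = 6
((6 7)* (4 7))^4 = (4 7 6)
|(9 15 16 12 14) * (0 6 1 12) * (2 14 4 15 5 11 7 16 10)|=14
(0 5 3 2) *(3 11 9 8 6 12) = [5, 1, 0, 2, 4, 11, 12, 7, 6, 8, 10, 9, 3] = (0 5 11 9 8 6 12 3 2)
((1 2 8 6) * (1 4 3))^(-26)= ((1 2 8 6 4 3))^(-26)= (1 4 8)(2 3 6)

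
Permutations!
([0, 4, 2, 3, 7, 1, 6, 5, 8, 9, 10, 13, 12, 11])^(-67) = [0, 4, 2, 3, 7, 1, 6, 5, 8, 9, 10, 13, 12, 11]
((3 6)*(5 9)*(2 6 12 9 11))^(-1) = (2 11 5 9 12 3 6)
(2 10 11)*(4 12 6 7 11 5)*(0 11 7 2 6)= (0 11 6 2 10 5 4 12)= [11, 1, 10, 3, 12, 4, 2, 7, 8, 9, 5, 6, 0]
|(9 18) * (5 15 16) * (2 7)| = |(2 7)(5 15 16)(9 18)| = 6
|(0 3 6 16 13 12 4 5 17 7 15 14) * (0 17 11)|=36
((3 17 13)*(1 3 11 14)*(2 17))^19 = ((1 3 2 17 13 11 14))^19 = (1 11 17 3 14 13 2)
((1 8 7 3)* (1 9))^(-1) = ((1 8 7 3 9))^(-1) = (1 9 3 7 8)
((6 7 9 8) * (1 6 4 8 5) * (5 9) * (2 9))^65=((1 6 7 5)(2 9)(4 8))^65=(1 6 7 5)(2 9)(4 8)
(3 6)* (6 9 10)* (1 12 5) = [0, 12, 2, 9, 4, 1, 3, 7, 8, 10, 6, 11, 5] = (1 12 5)(3 9 10 6)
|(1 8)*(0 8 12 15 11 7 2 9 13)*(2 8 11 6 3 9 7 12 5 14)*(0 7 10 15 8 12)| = 26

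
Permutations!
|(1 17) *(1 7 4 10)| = 5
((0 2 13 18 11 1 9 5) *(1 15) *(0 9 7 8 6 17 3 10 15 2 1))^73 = (0 1 7 8 6 17 3 10 15)(2 13 18 11)(5 9)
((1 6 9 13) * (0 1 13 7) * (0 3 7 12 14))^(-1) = ((0 1 6 9 12 14)(3 7))^(-1) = (0 14 12 9 6 1)(3 7)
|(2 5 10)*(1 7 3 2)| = 6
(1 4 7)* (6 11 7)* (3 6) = (1 4 3 6 11 7) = [0, 4, 2, 6, 3, 5, 11, 1, 8, 9, 10, 7]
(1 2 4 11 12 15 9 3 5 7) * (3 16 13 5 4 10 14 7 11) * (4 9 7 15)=(1 2 10 14 15 7)(3 9 16 13 5 11 12 4)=[0, 2, 10, 9, 3, 11, 6, 1, 8, 16, 14, 12, 4, 5, 15, 7, 13]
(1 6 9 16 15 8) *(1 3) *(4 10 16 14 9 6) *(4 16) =(1 16 15 8 3)(4 10)(9 14) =[0, 16, 2, 1, 10, 5, 6, 7, 3, 14, 4, 11, 12, 13, 9, 8, 15]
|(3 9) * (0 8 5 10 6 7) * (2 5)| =14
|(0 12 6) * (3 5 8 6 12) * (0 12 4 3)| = 6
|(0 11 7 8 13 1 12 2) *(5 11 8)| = |(0 8 13 1 12 2)(5 11 7)| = 6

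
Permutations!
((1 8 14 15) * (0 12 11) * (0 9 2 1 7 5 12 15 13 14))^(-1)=((0 15 7 5 12 11 9 2 1 8)(13 14))^(-1)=(0 8 1 2 9 11 12 5 7 15)(13 14)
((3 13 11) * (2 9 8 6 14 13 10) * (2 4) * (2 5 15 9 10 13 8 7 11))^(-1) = (2 13 3 11 7 9 15 5 4 10)(6 8 14)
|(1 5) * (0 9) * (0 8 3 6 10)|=6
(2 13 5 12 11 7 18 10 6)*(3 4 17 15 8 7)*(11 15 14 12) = (2 13 5 11 3 4 17 14 12 15 8 7 18 10 6) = [0, 1, 13, 4, 17, 11, 2, 18, 7, 9, 6, 3, 15, 5, 12, 8, 16, 14, 10]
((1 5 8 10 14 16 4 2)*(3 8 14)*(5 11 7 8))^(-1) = ((1 11 7 8 10 3 5 14 16 4 2))^(-1) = (1 2 4 16 14 5 3 10 8 7 11)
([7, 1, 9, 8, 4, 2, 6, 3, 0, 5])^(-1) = [8, 1, 5, 7, 4, 9, 6, 0, 3, 2]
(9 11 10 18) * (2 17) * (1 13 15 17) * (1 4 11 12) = (1 13 15 17 2 4 11 10 18 9 12) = [0, 13, 4, 3, 11, 5, 6, 7, 8, 12, 18, 10, 1, 15, 14, 17, 16, 2, 9]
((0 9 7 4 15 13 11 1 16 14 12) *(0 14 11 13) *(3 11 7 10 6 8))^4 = ((0 9 10 6 8 3 11 1 16 7 4 15)(12 14))^4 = (0 8 16)(1 15 6)(3 7 9)(4 10 11)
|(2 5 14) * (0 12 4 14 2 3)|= |(0 12 4 14 3)(2 5)|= 10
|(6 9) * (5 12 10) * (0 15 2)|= 6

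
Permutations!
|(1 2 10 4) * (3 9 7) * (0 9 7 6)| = |(0 9 6)(1 2 10 4)(3 7)| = 12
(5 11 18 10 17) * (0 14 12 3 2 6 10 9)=[14, 1, 6, 2, 4, 11, 10, 7, 8, 0, 17, 18, 3, 13, 12, 15, 16, 5, 9]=(0 14 12 3 2 6 10 17 5 11 18 9)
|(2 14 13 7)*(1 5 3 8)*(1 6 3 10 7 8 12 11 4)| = |(1 5 10 7 2 14 13 8 6 3 12 11 4)| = 13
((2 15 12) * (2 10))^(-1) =(2 10 12 15) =((2 15 12 10))^(-1)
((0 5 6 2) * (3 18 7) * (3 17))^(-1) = (0 2 6 5)(3 17 7 18)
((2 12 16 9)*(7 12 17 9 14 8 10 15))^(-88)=((2 17 9)(7 12 16 14 8 10 15))^(-88)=(2 9 17)(7 14 15 16 10 12 8)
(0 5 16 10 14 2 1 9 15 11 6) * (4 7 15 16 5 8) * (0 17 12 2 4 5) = (0 8 5)(1 9 16 10 14 4 7 15 11 6 17 12 2) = [8, 9, 1, 3, 7, 0, 17, 15, 5, 16, 14, 6, 2, 13, 4, 11, 10, 12]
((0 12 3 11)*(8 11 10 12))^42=(12)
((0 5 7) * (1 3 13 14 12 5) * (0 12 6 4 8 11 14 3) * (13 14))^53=((0 1)(3 14 6 4 8 11 13)(5 7 12))^53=(0 1)(3 8 14 11 6 13 4)(5 12 7)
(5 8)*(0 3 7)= (0 3 7)(5 8)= [3, 1, 2, 7, 4, 8, 6, 0, 5]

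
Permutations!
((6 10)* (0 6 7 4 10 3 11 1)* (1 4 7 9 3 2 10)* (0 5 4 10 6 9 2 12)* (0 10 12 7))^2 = ((0 9 3 11 12 10 2 6 7)(1 5 4))^2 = (0 3 12 2 7 9 11 10 6)(1 4 5)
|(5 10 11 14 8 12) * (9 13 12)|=|(5 10 11 14 8 9 13 12)|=8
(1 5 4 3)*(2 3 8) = (1 5 4 8 2 3) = [0, 5, 3, 1, 8, 4, 6, 7, 2]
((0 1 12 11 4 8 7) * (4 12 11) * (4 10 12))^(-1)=((0 1 11 4 8 7)(10 12))^(-1)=(0 7 8 4 11 1)(10 12)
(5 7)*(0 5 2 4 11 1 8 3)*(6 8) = (0 5 7 2 4 11 1 6 8 3) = [5, 6, 4, 0, 11, 7, 8, 2, 3, 9, 10, 1]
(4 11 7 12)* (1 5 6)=(1 5 6)(4 11 7 12)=[0, 5, 2, 3, 11, 6, 1, 12, 8, 9, 10, 7, 4]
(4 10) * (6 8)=[0, 1, 2, 3, 10, 5, 8, 7, 6, 9, 4]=(4 10)(6 8)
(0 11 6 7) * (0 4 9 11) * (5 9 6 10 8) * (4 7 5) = (4 6 5 9 11 10 8) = [0, 1, 2, 3, 6, 9, 5, 7, 4, 11, 8, 10]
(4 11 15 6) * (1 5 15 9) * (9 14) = (1 5 15 6 4 11 14 9) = [0, 5, 2, 3, 11, 15, 4, 7, 8, 1, 10, 14, 12, 13, 9, 6]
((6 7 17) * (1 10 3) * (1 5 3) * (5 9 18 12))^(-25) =(18)(1 10)(6 17 7)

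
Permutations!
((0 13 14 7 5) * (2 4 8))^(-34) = (0 13 14 7 5)(2 8 4)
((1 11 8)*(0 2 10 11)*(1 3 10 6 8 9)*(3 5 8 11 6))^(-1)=(0 1 9 11 6 10 3 2)(5 8)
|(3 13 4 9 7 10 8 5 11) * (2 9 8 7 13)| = 8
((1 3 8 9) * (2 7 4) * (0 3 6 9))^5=(0 8 3)(1 9 6)(2 4 7)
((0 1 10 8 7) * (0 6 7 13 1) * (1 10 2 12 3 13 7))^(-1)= ((1 2 12 3 13 10 8 7 6))^(-1)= (1 6 7 8 10 13 3 12 2)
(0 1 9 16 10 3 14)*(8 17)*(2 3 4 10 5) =(0 1 9 16 5 2 3 14)(4 10)(8 17) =[1, 9, 3, 14, 10, 2, 6, 7, 17, 16, 4, 11, 12, 13, 0, 15, 5, 8]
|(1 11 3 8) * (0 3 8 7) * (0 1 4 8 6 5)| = |(0 3 7 1 11 6 5)(4 8)| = 14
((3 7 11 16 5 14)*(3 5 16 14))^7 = ((16)(3 7 11 14 5))^7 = (16)(3 11 5 7 14)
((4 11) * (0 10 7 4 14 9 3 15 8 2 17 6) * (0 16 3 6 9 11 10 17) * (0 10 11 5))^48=(0 6 15 10 11)(2 4 5 9 3)(7 14 17 16 8)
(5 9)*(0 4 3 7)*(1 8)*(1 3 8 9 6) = (0 4 8 3 7)(1 9 5 6) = [4, 9, 2, 7, 8, 6, 1, 0, 3, 5]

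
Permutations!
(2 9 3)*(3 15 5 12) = [0, 1, 9, 2, 4, 12, 6, 7, 8, 15, 10, 11, 3, 13, 14, 5] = (2 9 15 5 12 3)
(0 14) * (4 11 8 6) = (0 14)(4 11 8 6) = [14, 1, 2, 3, 11, 5, 4, 7, 6, 9, 10, 8, 12, 13, 0]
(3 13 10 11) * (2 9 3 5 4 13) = (2 9 3)(4 13 10 11 5) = [0, 1, 9, 2, 13, 4, 6, 7, 8, 3, 11, 5, 12, 10]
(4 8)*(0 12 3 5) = [12, 1, 2, 5, 8, 0, 6, 7, 4, 9, 10, 11, 3] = (0 12 3 5)(4 8)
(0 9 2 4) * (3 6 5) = [9, 1, 4, 6, 0, 3, 5, 7, 8, 2] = (0 9 2 4)(3 6 5)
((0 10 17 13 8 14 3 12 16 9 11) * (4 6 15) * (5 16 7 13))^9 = ((0 10 17 5 16 9 11)(3 12 7 13 8 14)(4 6 15))^9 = (0 17 16 11 10 5 9)(3 13)(7 14)(8 12)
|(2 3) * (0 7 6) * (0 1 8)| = 10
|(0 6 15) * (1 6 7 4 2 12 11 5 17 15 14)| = |(0 7 4 2 12 11 5 17 15)(1 6 14)| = 9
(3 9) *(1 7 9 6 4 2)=[0, 7, 1, 6, 2, 5, 4, 9, 8, 3]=(1 7 9 3 6 4 2)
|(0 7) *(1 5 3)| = |(0 7)(1 5 3)| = 6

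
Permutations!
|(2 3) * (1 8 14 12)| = 4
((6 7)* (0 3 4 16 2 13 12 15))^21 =((0 3 4 16 2 13 12 15)(6 7))^21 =(0 13 4 15 2 3 12 16)(6 7)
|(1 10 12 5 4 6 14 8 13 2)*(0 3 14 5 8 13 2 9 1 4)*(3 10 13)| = 24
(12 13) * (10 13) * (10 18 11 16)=[0, 1, 2, 3, 4, 5, 6, 7, 8, 9, 13, 16, 18, 12, 14, 15, 10, 17, 11]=(10 13 12 18 11 16)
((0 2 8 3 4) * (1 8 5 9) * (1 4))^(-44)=(0 2 5 9 4)(1 8 3)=((0 2 5 9 4)(1 8 3))^(-44)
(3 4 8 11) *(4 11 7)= (3 11)(4 8 7)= [0, 1, 2, 11, 8, 5, 6, 4, 7, 9, 10, 3]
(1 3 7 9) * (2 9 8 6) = (1 3 7 8 6 2 9) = [0, 3, 9, 7, 4, 5, 2, 8, 6, 1]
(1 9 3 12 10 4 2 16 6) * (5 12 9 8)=(1 8 5 12 10 4 2 16 6)(3 9)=[0, 8, 16, 9, 2, 12, 1, 7, 5, 3, 4, 11, 10, 13, 14, 15, 6]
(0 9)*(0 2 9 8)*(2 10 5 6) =(0 8)(2 9 10 5 6) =[8, 1, 9, 3, 4, 6, 2, 7, 0, 10, 5]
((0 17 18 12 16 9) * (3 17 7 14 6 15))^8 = (0 12 3 14 9 18 15 7 16 17 6)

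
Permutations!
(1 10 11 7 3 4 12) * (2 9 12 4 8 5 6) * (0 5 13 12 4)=(0 5 6 2 9 4)(1 10 11 7 3 8 13 12)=[5, 10, 9, 8, 0, 6, 2, 3, 13, 4, 11, 7, 1, 12]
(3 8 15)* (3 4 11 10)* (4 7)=(3 8 15 7 4 11 10)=[0, 1, 2, 8, 11, 5, 6, 4, 15, 9, 3, 10, 12, 13, 14, 7]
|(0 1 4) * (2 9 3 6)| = 12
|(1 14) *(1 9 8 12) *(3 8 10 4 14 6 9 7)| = 10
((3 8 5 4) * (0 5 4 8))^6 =((0 5 8 4 3))^6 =(0 5 8 4 3)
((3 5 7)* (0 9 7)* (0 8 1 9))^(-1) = ((1 9 7 3 5 8))^(-1) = (1 8 5 3 7 9)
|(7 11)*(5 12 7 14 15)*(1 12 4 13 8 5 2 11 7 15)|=|(1 12 15 2 11 14)(4 13 8 5)|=12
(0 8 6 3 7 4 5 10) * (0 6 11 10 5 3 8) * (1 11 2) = (1 11 10 6 8 2)(3 7 4) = [0, 11, 1, 7, 3, 5, 8, 4, 2, 9, 6, 10]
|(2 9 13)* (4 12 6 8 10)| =|(2 9 13)(4 12 6 8 10)| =15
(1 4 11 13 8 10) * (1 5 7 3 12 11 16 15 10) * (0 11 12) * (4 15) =(0 11 13 8 1 15 10 5 7 3)(4 16) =[11, 15, 2, 0, 16, 7, 6, 3, 1, 9, 5, 13, 12, 8, 14, 10, 4]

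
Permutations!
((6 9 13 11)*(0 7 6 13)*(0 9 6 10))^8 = ((0 7 10)(11 13))^8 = (13)(0 10 7)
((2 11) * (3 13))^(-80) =(13)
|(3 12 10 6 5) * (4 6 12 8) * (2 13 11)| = 30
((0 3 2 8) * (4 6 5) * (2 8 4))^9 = (8)(2 4 6 5)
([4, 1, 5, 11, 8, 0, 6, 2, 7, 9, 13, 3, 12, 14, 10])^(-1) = [5, 1, 7, 11, 0, 2, 6, 8, 4, 9, 14, 3, 12, 10, 13]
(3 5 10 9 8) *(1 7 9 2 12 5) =(1 7 9 8 3)(2 12 5 10) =[0, 7, 12, 1, 4, 10, 6, 9, 3, 8, 2, 11, 5]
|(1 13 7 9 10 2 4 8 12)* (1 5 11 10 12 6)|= 12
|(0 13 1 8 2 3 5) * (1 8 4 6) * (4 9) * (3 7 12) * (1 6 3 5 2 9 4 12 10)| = |(0 13 8 9 12 5)(1 4 3 2 7 10)| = 6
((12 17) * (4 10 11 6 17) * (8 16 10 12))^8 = (6 8 10)(11 17 16)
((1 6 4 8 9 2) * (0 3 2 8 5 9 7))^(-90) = ((0 3 2 1 6 4 5 9 8 7))^(-90) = (9)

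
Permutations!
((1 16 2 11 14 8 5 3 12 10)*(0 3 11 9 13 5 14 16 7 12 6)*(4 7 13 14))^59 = ((0 3 6)(1 13 5 11 16 2 9 14 8 4 7 12 10))^59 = (0 6 3)(1 14 13 8 5 4 11 7 16 12 2 10 9)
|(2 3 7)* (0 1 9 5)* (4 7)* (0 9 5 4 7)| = 15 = |(0 1 5 9 4)(2 3 7)|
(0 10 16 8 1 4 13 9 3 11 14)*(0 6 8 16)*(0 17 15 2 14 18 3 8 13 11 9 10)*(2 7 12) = (1 4 11 18 3 9 8)(2 14 6 13 10 17 15 7 12) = [0, 4, 14, 9, 11, 5, 13, 12, 1, 8, 17, 18, 2, 10, 6, 7, 16, 15, 3]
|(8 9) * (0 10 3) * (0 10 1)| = |(0 1)(3 10)(8 9)| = 2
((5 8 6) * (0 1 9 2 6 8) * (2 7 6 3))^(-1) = (0 5 6 7 9 1)(2 3)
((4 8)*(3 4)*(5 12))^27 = ((3 4 8)(5 12))^27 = (5 12)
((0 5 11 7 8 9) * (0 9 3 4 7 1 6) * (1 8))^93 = ((0 5 11 8 3 4 7 1 6))^93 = (0 8 7)(1 5 3)(4 6 11)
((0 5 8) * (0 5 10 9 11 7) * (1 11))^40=((0 10 9 1 11 7)(5 8))^40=(0 11 9)(1 10 7)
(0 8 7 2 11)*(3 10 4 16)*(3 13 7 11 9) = (0 8 11)(2 9 3 10 4 16 13 7) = [8, 1, 9, 10, 16, 5, 6, 2, 11, 3, 4, 0, 12, 7, 14, 15, 13]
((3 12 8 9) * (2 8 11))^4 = (2 12 9)(3 8 11)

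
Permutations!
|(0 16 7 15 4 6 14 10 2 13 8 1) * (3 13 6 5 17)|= 44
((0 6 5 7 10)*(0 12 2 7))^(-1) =((0 6 5)(2 7 10 12))^(-1) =(0 5 6)(2 12 10 7)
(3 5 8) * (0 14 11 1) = (0 14 11 1)(3 5 8) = [14, 0, 2, 5, 4, 8, 6, 7, 3, 9, 10, 1, 12, 13, 11]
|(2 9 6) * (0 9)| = |(0 9 6 2)| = 4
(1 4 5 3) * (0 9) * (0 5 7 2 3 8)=[9, 4, 3, 1, 7, 8, 6, 2, 0, 5]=(0 9 5 8)(1 4 7 2 3)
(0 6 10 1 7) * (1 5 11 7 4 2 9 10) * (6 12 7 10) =[12, 4, 9, 3, 2, 11, 1, 0, 8, 6, 5, 10, 7] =(0 12 7)(1 4 2 9 6)(5 11 10)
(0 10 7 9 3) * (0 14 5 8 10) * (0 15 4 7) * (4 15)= (15)(0 4 7 9 3 14 5 8 10)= [4, 1, 2, 14, 7, 8, 6, 9, 10, 3, 0, 11, 12, 13, 5, 15]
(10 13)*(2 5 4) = [0, 1, 5, 3, 2, 4, 6, 7, 8, 9, 13, 11, 12, 10] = (2 5 4)(10 13)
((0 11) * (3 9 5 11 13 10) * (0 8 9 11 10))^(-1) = ((0 13)(3 11 8 9 5 10))^(-1) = (0 13)(3 10 5 9 8 11)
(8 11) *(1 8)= (1 8 11)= [0, 8, 2, 3, 4, 5, 6, 7, 11, 9, 10, 1]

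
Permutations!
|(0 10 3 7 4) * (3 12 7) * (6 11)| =|(0 10 12 7 4)(6 11)| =10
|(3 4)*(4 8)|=3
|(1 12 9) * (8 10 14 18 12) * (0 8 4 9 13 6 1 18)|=28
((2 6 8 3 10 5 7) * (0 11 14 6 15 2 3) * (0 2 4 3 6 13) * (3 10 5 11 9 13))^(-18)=(2 11 7 15 14 6 4 3 8 10 5)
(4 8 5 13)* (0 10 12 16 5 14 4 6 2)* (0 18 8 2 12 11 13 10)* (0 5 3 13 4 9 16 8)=(0 5 10 11 4 2 18)(3 13 6 12 8 14 9 16)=[5, 1, 18, 13, 2, 10, 12, 7, 14, 16, 11, 4, 8, 6, 9, 15, 3, 17, 0]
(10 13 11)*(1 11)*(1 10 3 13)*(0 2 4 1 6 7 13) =[2, 11, 4, 0, 1, 5, 7, 13, 8, 9, 6, 3, 12, 10] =(0 2 4 1 11 3)(6 7 13 10)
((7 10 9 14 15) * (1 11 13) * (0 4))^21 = ((0 4)(1 11 13)(7 10 9 14 15))^21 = (0 4)(7 10 9 14 15)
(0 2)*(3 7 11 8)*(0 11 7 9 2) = (2 11 8 3 9) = [0, 1, 11, 9, 4, 5, 6, 7, 3, 2, 10, 8]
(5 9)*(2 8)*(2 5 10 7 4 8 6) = (2 6)(4 8 5 9 10 7) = [0, 1, 6, 3, 8, 9, 2, 4, 5, 10, 7]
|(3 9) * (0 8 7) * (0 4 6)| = 10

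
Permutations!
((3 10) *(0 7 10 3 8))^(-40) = ((0 7 10 8))^(-40) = (10)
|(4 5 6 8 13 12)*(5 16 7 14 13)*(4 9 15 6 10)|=12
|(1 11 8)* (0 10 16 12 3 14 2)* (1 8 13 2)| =10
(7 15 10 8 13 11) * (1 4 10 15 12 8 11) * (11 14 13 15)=(1 4 10 14 13)(7 12 8 15 11)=[0, 4, 2, 3, 10, 5, 6, 12, 15, 9, 14, 7, 8, 1, 13, 11]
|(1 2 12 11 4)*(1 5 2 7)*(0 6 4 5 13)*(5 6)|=|(0 5 2 12 11 6 4 13)(1 7)|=8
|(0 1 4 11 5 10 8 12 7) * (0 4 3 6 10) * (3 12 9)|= |(0 1 12 7 4 11 5)(3 6 10 8 9)|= 35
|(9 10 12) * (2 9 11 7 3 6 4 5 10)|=|(2 9)(3 6 4 5 10 12 11 7)|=8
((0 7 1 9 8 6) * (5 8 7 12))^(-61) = ((0 12 5 8 6)(1 9 7))^(-61) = (0 6 8 5 12)(1 7 9)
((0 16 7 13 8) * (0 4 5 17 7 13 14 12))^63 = (0 8 17 12 13 5 14 16 4 7)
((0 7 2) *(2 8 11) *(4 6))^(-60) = ((0 7 8 11 2)(4 6))^(-60) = (11)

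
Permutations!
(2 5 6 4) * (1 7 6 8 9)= [0, 7, 5, 3, 2, 8, 4, 6, 9, 1]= (1 7 6 4 2 5 8 9)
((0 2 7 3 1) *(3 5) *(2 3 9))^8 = (9)(0 1 3)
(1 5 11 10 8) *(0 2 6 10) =(0 2 6 10 8 1 5 11) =[2, 5, 6, 3, 4, 11, 10, 7, 1, 9, 8, 0]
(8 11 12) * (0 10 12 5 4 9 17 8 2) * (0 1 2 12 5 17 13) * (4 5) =(0 10 4 9 13)(1 2)(8 11 17) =[10, 2, 1, 3, 9, 5, 6, 7, 11, 13, 4, 17, 12, 0, 14, 15, 16, 8]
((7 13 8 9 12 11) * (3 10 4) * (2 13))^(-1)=((2 13 8 9 12 11 7)(3 10 4))^(-1)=(2 7 11 12 9 8 13)(3 4 10)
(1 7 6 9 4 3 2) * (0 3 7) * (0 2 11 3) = (1 2)(3 11)(4 7 6 9) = [0, 2, 1, 11, 7, 5, 9, 6, 8, 4, 10, 3]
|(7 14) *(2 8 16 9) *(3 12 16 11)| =|(2 8 11 3 12 16 9)(7 14)| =14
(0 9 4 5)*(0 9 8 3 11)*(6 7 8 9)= (0 9 4 5 6 7 8 3 11)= [9, 1, 2, 11, 5, 6, 7, 8, 3, 4, 10, 0]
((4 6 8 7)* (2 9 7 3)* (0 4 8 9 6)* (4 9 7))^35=(0 4 9)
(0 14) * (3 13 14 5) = (0 5 3 13 14) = [5, 1, 2, 13, 4, 3, 6, 7, 8, 9, 10, 11, 12, 14, 0]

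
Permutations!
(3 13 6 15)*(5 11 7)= [0, 1, 2, 13, 4, 11, 15, 5, 8, 9, 10, 7, 12, 6, 14, 3]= (3 13 6 15)(5 11 7)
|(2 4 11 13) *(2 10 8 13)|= 3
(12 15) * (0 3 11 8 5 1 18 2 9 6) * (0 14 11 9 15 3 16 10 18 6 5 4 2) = [16, 6, 15, 9, 2, 1, 14, 7, 4, 5, 18, 8, 3, 13, 11, 12, 10, 17, 0] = (0 16 10 18)(1 6 14 11 8 4 2 15 12 3 9 5)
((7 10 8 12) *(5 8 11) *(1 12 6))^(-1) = ((1 12 7 10 11 5 8 6))^(-1) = (1 6 8 5 11 10 7 12)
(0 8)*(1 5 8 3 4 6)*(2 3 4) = (0 4 6 1 5 8)(2 3) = [4, 5, 3, 2, 6, 8, 1, 7, 0]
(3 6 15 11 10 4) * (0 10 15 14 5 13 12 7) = (0 10 4 3 6 14 5 13 12 7)(11 15) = [10, 1, 2, 6, 3, 13, 14, 0, 8, 9, 4, 15, 7, 12, 5, 11]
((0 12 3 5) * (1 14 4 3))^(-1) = ((0 12 1 14 4 3 5))^(-1) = (0 5 3 4 14 1 12)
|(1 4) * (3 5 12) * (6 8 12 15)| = |(1 4)(3 5 15 6 8 12)| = 6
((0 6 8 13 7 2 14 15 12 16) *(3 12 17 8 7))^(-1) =((0 6 7 2 14 15 17 8 13 3 12 16))^(-1) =(0 16 12 3 13 8 17 15 14 2 7 6)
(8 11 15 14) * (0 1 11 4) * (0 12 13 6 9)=(0 1 11 15 14 8 4 12 13 6 9)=[1, 11, 2, 3, 12, 5, 9, 7, 4, 0, 10, 15, 13, 6, 8, 14]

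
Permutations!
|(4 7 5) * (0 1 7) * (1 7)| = 4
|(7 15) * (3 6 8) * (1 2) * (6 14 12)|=|(1 2)(3 14 12 6 8)(7 15)|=10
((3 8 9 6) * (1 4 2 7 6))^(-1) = (1 9 8 3 6 7 2 4)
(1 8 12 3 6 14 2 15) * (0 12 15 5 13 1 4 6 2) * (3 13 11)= (0 12 13 1 8 15 4 6 14)(2 5 11 3)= [12, 8, 5, 2, 6, 11, 14, 7, 15, 9, 10, 3, 13, 1, 0, 4]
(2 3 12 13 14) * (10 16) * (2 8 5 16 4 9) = (2 3 12 13 14 8 5 16 10 4 9) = [0, 1, 3, 12, 9, 16, 6, 7, 5, 2, 4, 11, 13, 14, 8, 15, 10]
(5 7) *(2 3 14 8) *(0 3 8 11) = (0 3 14 11)(2 8)(5 7) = [3, 1, 8, 14, 4, 7, 6, 5, 2, 9, 10, 0, 12, 13, 11]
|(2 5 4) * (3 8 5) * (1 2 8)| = |(1 2 3)(4 8 5)| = 3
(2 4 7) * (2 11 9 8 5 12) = (2 4 7 11 9 8 5 12) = [0, 1, 4, 3, 7, 12, 6, 11, 5, 8, 10, 9, 2]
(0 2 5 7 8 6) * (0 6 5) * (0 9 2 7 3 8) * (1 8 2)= (0 7)(1 8 5 3 2 9)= [7, 8, 9, 2, 4, 3, 6, 0, 5, 1]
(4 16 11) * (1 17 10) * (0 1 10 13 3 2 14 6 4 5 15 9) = (0 1 17 13 3 2 14 6 4 16 11 5 15 9) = [1, 17, 14, 2, 16, 15, 4, 7, 8, 0, 10, 5, 12, 3, 6, 9, 11, 13]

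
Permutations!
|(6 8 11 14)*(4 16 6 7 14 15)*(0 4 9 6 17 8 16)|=14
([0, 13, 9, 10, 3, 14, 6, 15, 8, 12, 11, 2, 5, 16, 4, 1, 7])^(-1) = (1 15 7 16 13)(2 11 10 3 4 14 5 12 9)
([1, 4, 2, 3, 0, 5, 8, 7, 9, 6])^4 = (0 1 4)(6 8 9)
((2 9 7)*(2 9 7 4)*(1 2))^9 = ((1 2 7 9 4))^9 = (1 4 9 7 2)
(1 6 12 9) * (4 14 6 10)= (1 10 4 14 6 12 9)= [0, 10, 2, 3, 14, 5, 12, 7, 8, 1, 4, 11, 9, 13, 6]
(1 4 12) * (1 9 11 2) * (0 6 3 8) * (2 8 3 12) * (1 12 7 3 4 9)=(0 6 7 3 4 2 12 1 9 11 8)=[6, 9, 12, 4, 2, 5, 7, 3, 0, 11, 10, 8, 1]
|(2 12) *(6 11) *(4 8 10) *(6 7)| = |(2 12)(4 8 10)(6 11 7)| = 6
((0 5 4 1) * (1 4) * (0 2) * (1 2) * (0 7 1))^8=((0 5 2 7 1))^8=(0 7 5 1 2)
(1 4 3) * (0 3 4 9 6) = (0 3 1 9 6) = [3, 9, 2, 1, 4, 5, 0, 7, 8, 6]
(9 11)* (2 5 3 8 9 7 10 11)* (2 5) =(3 8 9 5)(7 10 11) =[0, 1, 2, 8, 4, 3, 6, 10, 9, 5, 11, 7]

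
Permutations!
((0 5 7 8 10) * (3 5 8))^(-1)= ((0 8 10)(3 5 7))^(-1)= (0 10 8)(3 7 5)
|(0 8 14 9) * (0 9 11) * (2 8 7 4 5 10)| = |(0 7 4 5 10 2 8 14 11)| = 9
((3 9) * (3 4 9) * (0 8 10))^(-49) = (0 10 8)(4 9) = ((0 8 10)(4 9))^(-49)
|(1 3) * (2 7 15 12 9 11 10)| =14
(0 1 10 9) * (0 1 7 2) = [7, 10, 0, 3, 4, 5, 6, 2, 8, 1, 9] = (0 7 2)(1 10 9)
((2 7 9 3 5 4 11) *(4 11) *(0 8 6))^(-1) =((0 8 6)(2 7 9 3 5 11))^(-1) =(0 6 8)(2 11 5 3 9 7)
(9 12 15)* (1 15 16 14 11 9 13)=(1 15 13)(9 12 16 14 11)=[0, 15, 2, 3, 4, 5, 6, 7, 8, 12, 10, 9, 16, 1, 11, 13, 14]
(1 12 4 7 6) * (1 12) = (4 7 6 12) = [0, 1, 2, 3, 7, 5, 12, 6, 8, 9, 10, 11, 4]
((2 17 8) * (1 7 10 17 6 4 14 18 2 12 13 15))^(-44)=((1 7 10 17 8 12 13 15)(2 6 4 14 18))^(-44)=(1 8)(2 6 4 14 18)(7 12)(10 13)(15 17)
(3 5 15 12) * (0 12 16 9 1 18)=(0 12 3 5 15 16 9 1 18)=[12, 18, 2, 5, 4, 15, 6, 7, 8, 1, 10, 11, 3, 13, 14, 16, 9, 17, 0]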